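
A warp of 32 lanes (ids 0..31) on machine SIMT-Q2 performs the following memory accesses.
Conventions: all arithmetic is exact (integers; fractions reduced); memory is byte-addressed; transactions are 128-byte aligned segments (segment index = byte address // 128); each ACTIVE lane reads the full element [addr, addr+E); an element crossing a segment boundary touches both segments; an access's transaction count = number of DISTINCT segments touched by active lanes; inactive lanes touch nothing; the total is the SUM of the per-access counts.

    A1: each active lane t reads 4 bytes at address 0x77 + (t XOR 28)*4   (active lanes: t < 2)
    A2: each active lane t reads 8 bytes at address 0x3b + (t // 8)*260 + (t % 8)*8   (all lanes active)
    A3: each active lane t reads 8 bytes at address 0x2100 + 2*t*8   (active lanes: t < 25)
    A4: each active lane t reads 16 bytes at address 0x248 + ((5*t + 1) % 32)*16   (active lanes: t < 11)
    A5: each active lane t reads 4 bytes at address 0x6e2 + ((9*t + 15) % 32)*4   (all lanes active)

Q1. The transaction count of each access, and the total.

A1: 1 transaction
A2: 6 transactions
A3: 4 transactions
A4: 5 transactions
A5: 2 transactions

Answer: 1,6,4,5,2; total 18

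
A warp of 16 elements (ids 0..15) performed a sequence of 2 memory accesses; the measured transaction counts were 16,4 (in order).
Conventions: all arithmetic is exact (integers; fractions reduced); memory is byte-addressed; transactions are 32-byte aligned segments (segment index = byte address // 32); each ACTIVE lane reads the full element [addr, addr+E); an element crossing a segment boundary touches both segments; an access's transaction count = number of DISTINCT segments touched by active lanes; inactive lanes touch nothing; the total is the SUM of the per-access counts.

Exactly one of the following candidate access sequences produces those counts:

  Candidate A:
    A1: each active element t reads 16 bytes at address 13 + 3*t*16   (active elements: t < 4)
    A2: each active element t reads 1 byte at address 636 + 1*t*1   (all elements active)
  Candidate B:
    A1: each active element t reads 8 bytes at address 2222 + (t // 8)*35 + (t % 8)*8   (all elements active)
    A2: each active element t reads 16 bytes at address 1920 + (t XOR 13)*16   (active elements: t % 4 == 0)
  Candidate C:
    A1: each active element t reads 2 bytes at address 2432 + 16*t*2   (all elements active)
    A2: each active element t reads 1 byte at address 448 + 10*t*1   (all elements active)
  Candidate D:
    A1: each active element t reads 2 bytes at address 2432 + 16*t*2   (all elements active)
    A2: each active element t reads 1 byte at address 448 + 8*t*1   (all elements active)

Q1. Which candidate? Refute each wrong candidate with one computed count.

A: A1 gives 6 transactions, not 16
B: A1 gives 4 transactions, not 16
C: A2 gives 5 transactions, not 4
D: all counts match (16,4)

Answer: D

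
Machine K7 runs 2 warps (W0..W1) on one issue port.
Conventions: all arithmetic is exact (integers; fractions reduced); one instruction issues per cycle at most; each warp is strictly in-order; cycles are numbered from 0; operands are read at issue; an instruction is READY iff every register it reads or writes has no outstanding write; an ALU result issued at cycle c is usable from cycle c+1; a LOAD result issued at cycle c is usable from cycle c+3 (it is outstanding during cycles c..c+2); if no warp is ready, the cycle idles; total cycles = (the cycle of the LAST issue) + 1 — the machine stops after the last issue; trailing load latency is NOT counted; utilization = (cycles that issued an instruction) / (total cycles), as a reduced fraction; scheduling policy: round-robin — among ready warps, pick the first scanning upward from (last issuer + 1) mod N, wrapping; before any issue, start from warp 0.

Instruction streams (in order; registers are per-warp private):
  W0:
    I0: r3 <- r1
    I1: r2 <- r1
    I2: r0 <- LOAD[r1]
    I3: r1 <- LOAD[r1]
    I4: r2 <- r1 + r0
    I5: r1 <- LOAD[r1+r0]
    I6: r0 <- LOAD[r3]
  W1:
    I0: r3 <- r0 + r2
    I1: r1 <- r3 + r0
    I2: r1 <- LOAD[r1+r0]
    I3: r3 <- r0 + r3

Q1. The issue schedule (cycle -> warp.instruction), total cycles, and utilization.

cycle 0: W0.I0
cycle 1: W1.I0
cycle 2: W0.I1
cycle 3: W1.I1
cycle 4: W0.I2
cycle 5: W1.I2
cycle 6: W0.I3
cycle 7: W1.I3
cycle 8: idle
cycle 9: W0.I4
cycle 10: W0.I5
cycle 11: W0.I6

Answer: 12 cycles, utilization 11/12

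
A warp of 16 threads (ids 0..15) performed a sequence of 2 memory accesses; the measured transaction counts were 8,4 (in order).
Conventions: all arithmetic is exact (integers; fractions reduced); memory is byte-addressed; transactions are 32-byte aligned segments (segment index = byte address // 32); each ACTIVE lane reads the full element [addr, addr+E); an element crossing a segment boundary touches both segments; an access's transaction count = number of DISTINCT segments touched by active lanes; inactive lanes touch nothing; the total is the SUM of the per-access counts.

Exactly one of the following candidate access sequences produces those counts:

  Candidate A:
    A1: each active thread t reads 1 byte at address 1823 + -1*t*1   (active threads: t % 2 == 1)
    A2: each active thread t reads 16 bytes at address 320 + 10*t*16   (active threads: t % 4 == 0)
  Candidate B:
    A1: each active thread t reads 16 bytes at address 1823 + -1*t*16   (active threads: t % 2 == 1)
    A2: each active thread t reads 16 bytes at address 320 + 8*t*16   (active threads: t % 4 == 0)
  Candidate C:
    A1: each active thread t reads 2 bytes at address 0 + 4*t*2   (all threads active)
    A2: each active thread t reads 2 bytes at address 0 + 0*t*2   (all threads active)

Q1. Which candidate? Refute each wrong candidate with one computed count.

A: A1 gives 1 transaction, not 8
C: A1 gives 4 transactions, not 8
B: all counts match (8,4)

Answer: B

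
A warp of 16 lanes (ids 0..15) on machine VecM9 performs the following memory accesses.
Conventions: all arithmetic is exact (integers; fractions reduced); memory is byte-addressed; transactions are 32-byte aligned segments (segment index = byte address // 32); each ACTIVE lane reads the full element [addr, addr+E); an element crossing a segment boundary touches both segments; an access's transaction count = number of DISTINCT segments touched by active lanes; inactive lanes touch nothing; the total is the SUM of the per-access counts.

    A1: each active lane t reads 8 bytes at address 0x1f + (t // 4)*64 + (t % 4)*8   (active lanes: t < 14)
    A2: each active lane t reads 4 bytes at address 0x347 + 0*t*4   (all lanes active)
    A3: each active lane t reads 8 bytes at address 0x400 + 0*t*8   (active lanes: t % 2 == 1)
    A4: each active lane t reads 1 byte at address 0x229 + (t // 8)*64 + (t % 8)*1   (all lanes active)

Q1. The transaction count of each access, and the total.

A1: 8 transactions
A2: 1 transaction
A3: 1 transaction
A4: 2 transactions

Answer: 8,1,1,2; total 12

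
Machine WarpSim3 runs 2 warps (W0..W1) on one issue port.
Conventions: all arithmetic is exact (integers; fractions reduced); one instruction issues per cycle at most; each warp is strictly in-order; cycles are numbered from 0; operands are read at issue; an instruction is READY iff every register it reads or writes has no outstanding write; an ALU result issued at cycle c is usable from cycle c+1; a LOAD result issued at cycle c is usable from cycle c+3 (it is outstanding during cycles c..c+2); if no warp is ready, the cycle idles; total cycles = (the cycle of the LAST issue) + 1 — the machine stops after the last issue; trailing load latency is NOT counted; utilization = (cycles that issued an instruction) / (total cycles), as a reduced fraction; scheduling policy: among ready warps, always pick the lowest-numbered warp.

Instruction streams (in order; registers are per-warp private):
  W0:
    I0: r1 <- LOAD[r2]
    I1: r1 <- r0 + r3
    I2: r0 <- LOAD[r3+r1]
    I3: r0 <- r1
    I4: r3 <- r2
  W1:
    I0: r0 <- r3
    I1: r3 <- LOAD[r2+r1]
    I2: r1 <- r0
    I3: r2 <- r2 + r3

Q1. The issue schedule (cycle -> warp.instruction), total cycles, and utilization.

cycle 0: W0.I0
cycle 1: W1.I0
cycle 2: W1.I1
cycle 3: W0.I1
cycle 4: W0.I2
cycle 5: W1.I2
cycle 6: W1.I3
cycle 7: W0.I3
cycle 8: W0.I4

Answer: 9 cycles, utilization 1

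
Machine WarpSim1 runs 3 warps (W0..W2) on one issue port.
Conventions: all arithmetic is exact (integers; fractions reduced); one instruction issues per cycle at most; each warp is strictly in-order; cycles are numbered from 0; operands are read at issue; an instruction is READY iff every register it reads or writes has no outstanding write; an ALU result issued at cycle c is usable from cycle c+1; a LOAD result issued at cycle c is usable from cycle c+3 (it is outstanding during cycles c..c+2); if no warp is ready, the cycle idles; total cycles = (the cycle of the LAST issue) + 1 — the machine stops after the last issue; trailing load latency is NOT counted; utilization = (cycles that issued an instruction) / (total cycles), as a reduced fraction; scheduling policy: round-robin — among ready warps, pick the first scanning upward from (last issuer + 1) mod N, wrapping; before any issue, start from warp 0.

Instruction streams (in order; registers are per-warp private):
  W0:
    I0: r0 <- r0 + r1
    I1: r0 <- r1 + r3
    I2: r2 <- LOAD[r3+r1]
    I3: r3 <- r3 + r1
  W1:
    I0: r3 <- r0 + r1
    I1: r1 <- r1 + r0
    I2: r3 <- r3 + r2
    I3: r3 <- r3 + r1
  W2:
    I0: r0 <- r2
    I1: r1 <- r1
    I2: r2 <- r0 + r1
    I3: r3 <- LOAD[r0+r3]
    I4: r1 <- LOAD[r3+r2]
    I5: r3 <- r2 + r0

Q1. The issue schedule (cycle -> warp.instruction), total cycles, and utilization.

cycle 0: W0.I0
cycle 1: W1.I0
cycle 2: W2.I0
cycle 3: W0.I1
cycle 4: W1.I1
cycle 5: W2.I1
cycle 6: W0.I2
cycle 7: W1.I2
cycle 8: W2.I2
cycle 9: W0.I3
cycle 10: W1.I3
cycle 11: W2.I3
cycle 12: idle
cycle 13: idle
cycle 14: W2.I4
cycle 15: W2.I5

Answer: 16 cycles, utilization 7/8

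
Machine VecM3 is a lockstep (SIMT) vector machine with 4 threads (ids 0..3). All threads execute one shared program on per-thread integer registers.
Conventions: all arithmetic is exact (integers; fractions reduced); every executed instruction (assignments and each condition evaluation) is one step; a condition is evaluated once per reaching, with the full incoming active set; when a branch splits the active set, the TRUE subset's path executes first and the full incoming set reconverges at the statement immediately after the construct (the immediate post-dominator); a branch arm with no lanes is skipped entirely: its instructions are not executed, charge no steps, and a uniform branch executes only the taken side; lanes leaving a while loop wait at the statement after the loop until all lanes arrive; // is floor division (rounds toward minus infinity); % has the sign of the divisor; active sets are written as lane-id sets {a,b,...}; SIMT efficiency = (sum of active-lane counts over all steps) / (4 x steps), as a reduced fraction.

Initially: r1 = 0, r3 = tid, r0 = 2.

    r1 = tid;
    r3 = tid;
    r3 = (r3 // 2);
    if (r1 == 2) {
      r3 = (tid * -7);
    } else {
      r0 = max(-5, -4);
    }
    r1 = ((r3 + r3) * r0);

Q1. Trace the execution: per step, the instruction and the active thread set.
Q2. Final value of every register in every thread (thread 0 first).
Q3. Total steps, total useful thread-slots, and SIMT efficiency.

step 0: r1 <- tid                    {0,1,2,3}
step 1: r3 <- tid                    {0,1,2,3}
step 2: r3 <- (r3 // 2)              {0,1,2,3}
step 3: eval (r1 == 2)               {0,1,2,3}
step 4: r3 <- (tid * -7)             {2}
step 5: r0 <- max(-5, -4)            {0,1,3}
step 6: r1 <- ((r3 + r3) * r0)       {0,1,2,3}

Answer: 7 steps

r1: 0,0,-56,-8
r3: 0,0,-14,1
r0: -4,-4,2,-4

steps = 7; useful = 24; efficiency = 24/28 = 6/7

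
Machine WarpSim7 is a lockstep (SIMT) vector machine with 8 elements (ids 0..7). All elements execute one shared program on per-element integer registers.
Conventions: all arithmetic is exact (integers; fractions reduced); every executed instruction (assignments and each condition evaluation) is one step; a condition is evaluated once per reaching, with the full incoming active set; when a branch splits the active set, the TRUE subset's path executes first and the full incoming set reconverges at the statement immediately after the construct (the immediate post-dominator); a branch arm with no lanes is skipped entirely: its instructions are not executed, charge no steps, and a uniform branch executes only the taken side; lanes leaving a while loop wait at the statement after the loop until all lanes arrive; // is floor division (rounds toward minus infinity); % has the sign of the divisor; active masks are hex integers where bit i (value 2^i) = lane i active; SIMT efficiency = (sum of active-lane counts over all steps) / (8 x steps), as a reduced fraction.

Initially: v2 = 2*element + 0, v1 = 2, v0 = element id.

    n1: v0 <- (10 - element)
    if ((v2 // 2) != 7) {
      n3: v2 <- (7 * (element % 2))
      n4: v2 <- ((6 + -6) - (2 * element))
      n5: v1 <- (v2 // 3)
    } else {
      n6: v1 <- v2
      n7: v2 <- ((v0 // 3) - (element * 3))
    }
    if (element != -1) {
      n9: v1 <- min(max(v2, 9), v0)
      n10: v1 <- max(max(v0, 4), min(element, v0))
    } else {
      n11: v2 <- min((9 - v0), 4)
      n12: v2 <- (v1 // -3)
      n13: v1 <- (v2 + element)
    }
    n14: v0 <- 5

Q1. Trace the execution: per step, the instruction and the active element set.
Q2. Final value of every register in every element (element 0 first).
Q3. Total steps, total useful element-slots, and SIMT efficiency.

step 0: v0 <- (10 - element)         0xff
step 1: eval ((v2 // 2) != 7)        0xff
step 2: v2 <- (7 * (element % 2))    0x7f
step 3: v2 <- ((6 + -6) - (2 * element)) 0x7f
step 4: v1 <- (v2 // 3)              0x7f
step 5: v1 <- v2                     0x80
step 6: v2 <- ((v0 // 3) - (element * 3)) 0x80
step 7: eval (element != -1)         0xff
step 8: v1 <- min(max(v2, 9), v0)    0xff
step 9: v1 <- max(max(v0, 4), min(element, v0)) 0xff
step 10: v0 <- 5                      0xff

Answer: 11 steps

v2: 0,-2,-4,-6,-8,-10,-12,-20
v1: 10,9,8,7,6,5,4,4
v0: 5,5,5,5,5,5,5,5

steps = 11; useful = 71; efficiency = 71/88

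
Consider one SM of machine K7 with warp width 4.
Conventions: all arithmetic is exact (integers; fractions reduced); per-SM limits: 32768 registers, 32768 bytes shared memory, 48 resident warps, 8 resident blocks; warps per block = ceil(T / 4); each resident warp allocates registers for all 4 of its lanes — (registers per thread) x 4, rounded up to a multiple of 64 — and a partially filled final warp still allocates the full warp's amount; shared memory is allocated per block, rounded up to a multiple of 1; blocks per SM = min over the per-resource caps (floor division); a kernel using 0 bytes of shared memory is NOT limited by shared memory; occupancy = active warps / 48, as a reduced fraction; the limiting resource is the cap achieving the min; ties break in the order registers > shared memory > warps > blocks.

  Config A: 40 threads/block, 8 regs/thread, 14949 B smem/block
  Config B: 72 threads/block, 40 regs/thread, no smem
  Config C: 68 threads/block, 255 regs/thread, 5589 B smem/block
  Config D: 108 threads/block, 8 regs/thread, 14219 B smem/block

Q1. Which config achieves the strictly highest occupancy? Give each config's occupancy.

occupancies: A 5/12, B 3/4, C 17/48, D 9/16

Answer: B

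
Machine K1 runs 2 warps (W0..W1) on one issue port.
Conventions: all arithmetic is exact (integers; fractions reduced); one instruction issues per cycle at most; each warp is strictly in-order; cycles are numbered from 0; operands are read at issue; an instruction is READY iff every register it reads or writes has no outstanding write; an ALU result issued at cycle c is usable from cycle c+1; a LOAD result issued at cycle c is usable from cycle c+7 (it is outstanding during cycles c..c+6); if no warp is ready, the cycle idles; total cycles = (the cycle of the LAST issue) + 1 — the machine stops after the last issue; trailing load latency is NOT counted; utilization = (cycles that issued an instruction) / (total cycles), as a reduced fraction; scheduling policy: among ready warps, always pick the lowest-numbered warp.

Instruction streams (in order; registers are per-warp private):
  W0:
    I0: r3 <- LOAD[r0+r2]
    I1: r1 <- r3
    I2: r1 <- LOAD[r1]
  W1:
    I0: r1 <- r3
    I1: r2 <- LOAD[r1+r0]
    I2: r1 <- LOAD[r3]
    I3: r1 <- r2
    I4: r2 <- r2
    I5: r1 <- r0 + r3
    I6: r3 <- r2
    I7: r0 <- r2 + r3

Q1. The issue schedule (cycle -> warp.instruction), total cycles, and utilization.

cycle 0: W0.I0
cycle 1: W1.I0
cycle 2: W1.I1
cycle 3: W1.I2
cycle 4: idle
cycle 5: idle
cycle 6: idle
cycle 7: W0.I1
cycle 8: W0.I2
cycle 9: idle
cycle 10: W1.I3
cycle 11: W1.I4
cycle 12: W1.I5
cycle 13: W1.I6
cycle 14: W1.I7

Answer: 15 cycles, utilization 11/15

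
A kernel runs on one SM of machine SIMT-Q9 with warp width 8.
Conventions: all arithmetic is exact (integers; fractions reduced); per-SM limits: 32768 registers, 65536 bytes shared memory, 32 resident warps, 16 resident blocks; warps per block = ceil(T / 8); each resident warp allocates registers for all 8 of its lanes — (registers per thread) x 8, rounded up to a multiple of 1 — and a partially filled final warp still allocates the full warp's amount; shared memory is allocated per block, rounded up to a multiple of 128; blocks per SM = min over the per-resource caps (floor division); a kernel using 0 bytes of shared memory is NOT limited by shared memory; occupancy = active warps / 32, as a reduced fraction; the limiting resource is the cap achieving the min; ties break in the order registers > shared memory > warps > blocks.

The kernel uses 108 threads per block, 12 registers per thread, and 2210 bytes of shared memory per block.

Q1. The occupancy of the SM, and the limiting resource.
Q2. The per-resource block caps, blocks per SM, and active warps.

Answer: occupancy 7/8, limited by warps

registers: 24 blocks
shared memory: 28 blocks
warps: 2 blocks
blocks: 16 blocks

Answer: 2 blocks, 28 active warps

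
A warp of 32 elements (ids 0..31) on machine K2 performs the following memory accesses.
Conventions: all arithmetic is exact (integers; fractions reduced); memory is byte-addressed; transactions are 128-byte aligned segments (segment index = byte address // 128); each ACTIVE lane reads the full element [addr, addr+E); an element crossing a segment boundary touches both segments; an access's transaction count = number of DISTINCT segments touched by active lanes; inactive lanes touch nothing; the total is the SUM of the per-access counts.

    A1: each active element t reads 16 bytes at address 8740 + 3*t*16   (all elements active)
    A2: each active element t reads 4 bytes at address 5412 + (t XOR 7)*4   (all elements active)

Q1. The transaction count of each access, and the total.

A1: 13 transactions
A2: 2 transactions

Answer: 13,2; total 15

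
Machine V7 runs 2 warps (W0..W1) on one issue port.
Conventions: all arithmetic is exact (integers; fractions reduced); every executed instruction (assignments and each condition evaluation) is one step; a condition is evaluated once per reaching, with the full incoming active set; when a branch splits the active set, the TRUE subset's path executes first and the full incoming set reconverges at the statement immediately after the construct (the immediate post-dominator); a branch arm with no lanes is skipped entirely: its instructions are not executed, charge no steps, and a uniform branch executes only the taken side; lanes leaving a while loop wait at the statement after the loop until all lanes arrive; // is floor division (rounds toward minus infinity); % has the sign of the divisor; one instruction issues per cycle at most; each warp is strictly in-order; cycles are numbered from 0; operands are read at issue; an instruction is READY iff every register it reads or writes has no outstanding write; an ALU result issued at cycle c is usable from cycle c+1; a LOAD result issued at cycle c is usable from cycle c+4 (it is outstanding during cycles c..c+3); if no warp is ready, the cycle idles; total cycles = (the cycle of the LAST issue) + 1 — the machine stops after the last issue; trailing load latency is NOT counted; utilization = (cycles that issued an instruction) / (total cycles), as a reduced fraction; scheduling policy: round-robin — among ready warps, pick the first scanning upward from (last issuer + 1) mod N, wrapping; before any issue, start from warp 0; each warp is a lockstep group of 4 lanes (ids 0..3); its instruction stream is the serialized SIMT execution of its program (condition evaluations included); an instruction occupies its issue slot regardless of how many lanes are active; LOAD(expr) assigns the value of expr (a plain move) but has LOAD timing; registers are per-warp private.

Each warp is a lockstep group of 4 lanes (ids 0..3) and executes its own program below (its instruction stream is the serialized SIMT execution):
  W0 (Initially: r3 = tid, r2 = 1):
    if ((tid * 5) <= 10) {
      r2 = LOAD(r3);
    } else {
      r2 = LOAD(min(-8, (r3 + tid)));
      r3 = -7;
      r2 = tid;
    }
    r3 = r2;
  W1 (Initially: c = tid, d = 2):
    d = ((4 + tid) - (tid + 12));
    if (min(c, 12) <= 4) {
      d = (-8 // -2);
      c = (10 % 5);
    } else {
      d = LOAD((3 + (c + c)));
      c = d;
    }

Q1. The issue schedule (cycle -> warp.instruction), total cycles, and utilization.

cycle 0: W0.I0
cycle 1: W1.I0
cycle 2: W0.I1
cycle 3: W1.I1
cycle 4: W1.I2
cycle 5: W1.I3
cycle 6: W0.I2
cycle 7: W0.I3
cycle 8: idle
cycle 9: idle
cycle 10: W0.I4
cycle 11: W0.I5

Answer: 12 cycles, utilization 5/6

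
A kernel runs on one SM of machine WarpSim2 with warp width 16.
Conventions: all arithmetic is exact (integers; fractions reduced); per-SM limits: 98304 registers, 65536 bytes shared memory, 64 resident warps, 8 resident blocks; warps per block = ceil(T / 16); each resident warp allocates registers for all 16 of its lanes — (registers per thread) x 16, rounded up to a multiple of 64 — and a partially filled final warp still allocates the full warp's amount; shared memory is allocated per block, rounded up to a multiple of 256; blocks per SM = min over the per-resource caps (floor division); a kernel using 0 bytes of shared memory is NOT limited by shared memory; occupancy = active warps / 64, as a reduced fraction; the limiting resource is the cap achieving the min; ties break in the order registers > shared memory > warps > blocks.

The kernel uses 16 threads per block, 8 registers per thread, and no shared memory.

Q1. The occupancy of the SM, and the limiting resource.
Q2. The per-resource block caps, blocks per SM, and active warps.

Answer: occupancy 1/8, limited by blocks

registers: 768 blocks
shared memory: no limit (kernel uses none)
warps: 64 blocks
blocks: 8 blocks

Answer: 8 blocks, 8 active warps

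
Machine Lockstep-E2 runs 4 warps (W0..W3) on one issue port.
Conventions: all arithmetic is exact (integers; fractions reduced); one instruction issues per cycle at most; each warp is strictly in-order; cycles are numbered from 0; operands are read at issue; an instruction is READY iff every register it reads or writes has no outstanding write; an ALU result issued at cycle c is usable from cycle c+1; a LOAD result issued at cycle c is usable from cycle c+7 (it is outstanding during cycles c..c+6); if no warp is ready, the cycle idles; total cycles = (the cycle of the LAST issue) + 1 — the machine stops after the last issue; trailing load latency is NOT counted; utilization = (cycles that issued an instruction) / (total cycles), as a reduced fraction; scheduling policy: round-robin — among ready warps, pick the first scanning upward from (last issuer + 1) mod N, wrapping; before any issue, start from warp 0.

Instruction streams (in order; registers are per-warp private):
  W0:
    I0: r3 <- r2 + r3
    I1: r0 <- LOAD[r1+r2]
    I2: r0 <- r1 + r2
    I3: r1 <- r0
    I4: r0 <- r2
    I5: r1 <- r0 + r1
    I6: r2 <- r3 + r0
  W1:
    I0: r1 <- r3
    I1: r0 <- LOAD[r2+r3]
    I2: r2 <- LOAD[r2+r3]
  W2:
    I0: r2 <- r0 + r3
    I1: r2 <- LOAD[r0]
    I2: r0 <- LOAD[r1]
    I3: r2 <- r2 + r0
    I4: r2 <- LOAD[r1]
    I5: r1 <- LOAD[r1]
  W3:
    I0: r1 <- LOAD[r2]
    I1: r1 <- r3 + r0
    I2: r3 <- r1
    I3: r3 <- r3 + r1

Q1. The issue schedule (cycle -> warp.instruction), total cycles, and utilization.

cycle 0: W0.I0
cycle 1: W1.I0
cycle 2: W2.I0
cycle 3: W3.I0
cycle 4: W0.I1
cycle 5: W1.I1
cycle 6: W2.I1
cycle 7: W1.I2
cycle 8: W2.I2
cycle 9: idle
cycle 10: W3.I1
cycle 11: W0.I2
cycle 12: W3.I2
cycle 13: W0.I3
cycle 14: W3.I3
cycle 15: W0.I4
cycle 16: W2.I3
cycle 17: W0.I5
cycle 18: W2.I4
cycle 19: W0.I6
cycle 20: W2.I5

Answer: 21 cycles, utilization 20/21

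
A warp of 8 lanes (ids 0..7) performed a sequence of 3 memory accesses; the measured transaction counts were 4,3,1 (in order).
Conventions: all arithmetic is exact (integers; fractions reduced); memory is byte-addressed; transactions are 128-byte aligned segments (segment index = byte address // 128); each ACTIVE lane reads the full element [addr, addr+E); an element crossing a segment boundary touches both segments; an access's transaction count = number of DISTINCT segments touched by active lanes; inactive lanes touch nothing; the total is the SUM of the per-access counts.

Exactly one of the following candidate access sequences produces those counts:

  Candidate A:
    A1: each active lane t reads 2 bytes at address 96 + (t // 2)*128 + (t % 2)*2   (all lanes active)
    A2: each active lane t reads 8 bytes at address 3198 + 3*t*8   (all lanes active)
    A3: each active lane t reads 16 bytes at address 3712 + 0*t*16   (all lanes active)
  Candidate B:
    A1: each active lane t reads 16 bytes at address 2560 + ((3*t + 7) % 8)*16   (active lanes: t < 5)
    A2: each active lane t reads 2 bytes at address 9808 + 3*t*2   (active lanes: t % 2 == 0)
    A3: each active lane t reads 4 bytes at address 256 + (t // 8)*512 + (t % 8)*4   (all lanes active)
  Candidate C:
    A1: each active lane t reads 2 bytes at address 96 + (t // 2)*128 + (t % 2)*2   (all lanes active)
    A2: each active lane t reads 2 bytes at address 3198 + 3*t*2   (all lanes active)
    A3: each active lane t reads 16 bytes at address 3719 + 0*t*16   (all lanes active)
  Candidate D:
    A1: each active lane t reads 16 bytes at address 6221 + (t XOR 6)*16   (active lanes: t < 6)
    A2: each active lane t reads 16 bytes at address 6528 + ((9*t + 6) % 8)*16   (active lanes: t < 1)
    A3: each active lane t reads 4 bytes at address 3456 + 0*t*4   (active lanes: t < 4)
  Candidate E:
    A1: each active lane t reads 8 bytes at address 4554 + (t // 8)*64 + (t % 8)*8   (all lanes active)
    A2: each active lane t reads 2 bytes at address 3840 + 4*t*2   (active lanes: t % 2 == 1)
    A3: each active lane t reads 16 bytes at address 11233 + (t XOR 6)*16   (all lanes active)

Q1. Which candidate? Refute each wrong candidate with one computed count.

B: A1 gives 1 transaction, not 4
C: A2 gives 2 transactions, not 3
D: A1 gives 2 transactions, not 4
E: A1 gives 2 transactions, not 4
A: all counts match (4,3,1)

Answer: A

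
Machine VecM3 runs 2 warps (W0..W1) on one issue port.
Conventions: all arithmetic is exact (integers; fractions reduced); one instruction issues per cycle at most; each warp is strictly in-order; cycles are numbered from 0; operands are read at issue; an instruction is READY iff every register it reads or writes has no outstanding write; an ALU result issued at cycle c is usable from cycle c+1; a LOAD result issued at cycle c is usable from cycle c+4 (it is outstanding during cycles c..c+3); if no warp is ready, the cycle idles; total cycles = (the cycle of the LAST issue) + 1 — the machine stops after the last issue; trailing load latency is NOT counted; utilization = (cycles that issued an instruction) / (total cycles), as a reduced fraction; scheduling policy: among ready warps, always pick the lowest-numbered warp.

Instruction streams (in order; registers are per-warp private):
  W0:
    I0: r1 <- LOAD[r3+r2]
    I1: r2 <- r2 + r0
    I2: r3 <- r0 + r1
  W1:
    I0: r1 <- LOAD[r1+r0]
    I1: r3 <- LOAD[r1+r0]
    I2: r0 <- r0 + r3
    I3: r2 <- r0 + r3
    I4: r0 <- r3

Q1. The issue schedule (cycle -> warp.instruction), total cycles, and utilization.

cycle 0: W0.I0
cycle 1: W0.I1
cycle 2: W1.I0
cycle 3: idle
cycle 4: W0.I2
cycle 5: idle
cycle 6: W1.I1
cycle 7: idle
cycle 8: idle
cycle 9: idle
cycle 10: W1.I2
cycle 11: W1.I3
cycle 12: W1.I4

Answer: 13 cycles, utilization 8/13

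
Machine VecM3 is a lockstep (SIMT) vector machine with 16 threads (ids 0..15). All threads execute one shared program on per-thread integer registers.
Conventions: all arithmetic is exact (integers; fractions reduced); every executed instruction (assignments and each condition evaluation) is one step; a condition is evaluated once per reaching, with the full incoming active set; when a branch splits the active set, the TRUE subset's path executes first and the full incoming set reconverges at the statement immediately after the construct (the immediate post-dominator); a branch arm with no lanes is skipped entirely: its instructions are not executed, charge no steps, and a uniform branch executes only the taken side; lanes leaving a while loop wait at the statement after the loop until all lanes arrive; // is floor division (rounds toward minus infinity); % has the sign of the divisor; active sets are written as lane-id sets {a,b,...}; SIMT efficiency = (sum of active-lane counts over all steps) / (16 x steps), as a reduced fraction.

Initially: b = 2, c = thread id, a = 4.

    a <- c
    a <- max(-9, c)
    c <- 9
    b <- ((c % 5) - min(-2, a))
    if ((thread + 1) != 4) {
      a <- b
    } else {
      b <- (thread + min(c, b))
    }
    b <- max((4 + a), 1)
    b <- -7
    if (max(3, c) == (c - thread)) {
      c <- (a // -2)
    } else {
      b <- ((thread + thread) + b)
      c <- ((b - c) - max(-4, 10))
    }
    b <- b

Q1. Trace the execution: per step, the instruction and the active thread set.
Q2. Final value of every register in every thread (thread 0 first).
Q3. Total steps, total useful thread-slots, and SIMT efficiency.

step 0: a <- c                       {0,1,2,3,4,5,6,7,8,9,10,11,12,13,14,15}
step 1: a <- max(-9, c)              {0,1,2,3,4,5,6,7,8,9,10,11,12,13,14,15}
step 2: c <- 9                       {0,1,2,3,4,5,6,7,8,9,10,11,12,13,14,15}
step 3: b <- ((c % 5) - min(-2, a))  {0,1,2,3,4,5,6,7,8,9,10,11,12,13,14,15}
step 4: eval ((thread + 1) != 4)     {0,1,2,3,4,5,6,7,8,9,10,11,12,13,14,15}
step 5: a <- b                       {0,1,2,4,5,6,7,8,9,10,11,12,13,14,15}
step 6: b <- (thread + min(c, b))    {3}
step 7: b <- max((4 + a), 1)         {0,1,2,3,4,5,6,7,8,9,10,11,12,13,14,15}
step 8: b <- -7                      {0,1,2,3,4,5,6,7,8,9,10,11,12,13,14,15}
step 9: eval (max(3, c) == (c - thread)) {0,1,2,3,4,5,6,7,8,9,10,11,12,13,14,15}
step 10: c <- (a // -2)               {0}
step 11: b <- ((thread + thread) + b) {1,2,3,4,5,6,7,8,9,10,11,12,13,14,15}
step 12: c <- ((b - c) - max(-4, 10)) {1,2,3,4,5,6,7,8,9,10,11,12,13,14,15}
step 13: b <- b                       {0,1,2,3,4,5,6,7,8,9,10,11,12,13,14,15}

Answer: 14 steps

b: -7,-5,-3,-1,1,3,5,7,9,11,13,15,17,19,21,23
c: -3,-24,-22,-20,-18,-16,-14,-12,-10,-8,-6,-4,-2,0,2,4
a: 6,6,6,3,6,6,6,6,6,6,6,6,6,6,6,6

steps = 14; useful = 191; efficiency = 191/224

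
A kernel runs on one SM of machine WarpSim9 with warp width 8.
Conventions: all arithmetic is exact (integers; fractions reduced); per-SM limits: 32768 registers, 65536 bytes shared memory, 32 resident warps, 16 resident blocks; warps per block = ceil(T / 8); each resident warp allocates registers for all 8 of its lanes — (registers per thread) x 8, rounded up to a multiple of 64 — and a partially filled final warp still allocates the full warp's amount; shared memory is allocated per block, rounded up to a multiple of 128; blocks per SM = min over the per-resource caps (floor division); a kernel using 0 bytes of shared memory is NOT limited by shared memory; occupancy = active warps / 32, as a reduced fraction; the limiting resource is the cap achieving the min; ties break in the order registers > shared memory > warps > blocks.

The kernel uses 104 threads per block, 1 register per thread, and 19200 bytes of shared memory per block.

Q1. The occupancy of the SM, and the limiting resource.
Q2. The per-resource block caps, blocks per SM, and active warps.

Answer: occupancy 13/16, limited by warps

registers: 39 blocks
shared memory: 3 blocks
warps: 2 blocks
blocks: 16 blocks

Answer: 2 blocks, 26 active warps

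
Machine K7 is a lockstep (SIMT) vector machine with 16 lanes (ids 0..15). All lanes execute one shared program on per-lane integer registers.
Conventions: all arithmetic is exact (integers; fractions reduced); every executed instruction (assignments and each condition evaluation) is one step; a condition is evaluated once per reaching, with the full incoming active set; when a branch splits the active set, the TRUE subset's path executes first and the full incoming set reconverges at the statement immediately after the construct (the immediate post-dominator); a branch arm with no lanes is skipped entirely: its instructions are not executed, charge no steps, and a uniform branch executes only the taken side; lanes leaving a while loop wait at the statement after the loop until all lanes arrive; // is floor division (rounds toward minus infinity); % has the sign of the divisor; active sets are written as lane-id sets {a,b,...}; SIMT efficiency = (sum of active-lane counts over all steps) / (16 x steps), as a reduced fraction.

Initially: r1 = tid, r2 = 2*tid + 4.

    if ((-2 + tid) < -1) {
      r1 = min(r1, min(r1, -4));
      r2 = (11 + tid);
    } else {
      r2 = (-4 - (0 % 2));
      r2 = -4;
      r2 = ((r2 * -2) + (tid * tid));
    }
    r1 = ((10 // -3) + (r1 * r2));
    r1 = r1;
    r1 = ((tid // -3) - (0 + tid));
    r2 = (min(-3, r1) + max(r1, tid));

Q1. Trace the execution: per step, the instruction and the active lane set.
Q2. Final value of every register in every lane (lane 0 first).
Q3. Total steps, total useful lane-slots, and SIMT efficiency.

step 0: eval ((-2 + tid) < -1)       {0,1,2,3,4,5,6,7,8,9,10,11,12,13,14,15}
step 1: r1 <- min(r1, min(r1, -4))   {0}
step 2: r2 <- (11 + tid)             {0}
step 3: r2 <- (-4 - (0 % 2))         {1,2,3,4,5,6,7,8,9,10,11,12,13,14,15}
step 4: r2 <- -4                     {1,2,3,4,5,6,7,8,9,10,11,12,13,14,15}
step 5: r2 <- ((r2 * -2) + (tid * tid)) {1,2,3,4,5,6,7,8,9,10,11,12,13,14,15}
step 6: r1 <- ((10 // -3) + (r1 * r2)) {0,1,2,3,4,5,6,7,8,9,10,11,12,13,14,15}
step 7: r1 <- r1                     {0,1,2,3,4,5,6,7,8,9,10,11,12,13,14,15}
step 8: r1 <- ((tid // -3) - (0 + tid)) {0,1,2,3,4,5,6,7,8,9,10,11,12,13,14,15}
step 9: r2 <- (min(-3, r1) + max(r1, tid)) {0,1,2,3,4,5,6,7,8,9,10,11,12,13,14,15}

Answer: 10 steps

r1: 0,-2,-3,-4,-6,-7,-8,-10,-11,-12,-14,-15,-16,-18,-19,-20
r2: -3,-2,-1,-1,-2,-2,-2,-3,-3,-3,-4,-4,-4,-5,-5,-5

steps = 10; useful = 127; efficiency = 127/160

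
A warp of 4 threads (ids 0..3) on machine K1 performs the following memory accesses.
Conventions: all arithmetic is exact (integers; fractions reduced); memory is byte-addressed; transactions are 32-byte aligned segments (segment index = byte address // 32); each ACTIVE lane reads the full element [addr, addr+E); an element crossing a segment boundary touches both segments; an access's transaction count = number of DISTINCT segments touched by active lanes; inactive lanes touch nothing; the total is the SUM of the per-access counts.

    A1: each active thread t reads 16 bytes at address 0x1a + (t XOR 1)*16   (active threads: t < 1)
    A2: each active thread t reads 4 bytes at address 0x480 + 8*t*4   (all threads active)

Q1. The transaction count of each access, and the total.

A1: 1 transaction
A2: 4 transactions

Answer: 1,4; total 5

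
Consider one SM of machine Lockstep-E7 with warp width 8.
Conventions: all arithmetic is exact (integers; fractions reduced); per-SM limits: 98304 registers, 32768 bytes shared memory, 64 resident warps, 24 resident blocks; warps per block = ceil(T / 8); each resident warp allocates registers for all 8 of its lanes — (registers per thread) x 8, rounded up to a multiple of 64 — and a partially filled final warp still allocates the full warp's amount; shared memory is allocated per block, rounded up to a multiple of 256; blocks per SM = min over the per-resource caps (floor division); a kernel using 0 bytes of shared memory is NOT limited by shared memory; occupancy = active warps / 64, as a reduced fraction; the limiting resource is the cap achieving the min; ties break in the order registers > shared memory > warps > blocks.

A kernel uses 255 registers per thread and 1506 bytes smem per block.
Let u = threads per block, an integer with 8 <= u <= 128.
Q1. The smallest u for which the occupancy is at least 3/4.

Answer: u = 17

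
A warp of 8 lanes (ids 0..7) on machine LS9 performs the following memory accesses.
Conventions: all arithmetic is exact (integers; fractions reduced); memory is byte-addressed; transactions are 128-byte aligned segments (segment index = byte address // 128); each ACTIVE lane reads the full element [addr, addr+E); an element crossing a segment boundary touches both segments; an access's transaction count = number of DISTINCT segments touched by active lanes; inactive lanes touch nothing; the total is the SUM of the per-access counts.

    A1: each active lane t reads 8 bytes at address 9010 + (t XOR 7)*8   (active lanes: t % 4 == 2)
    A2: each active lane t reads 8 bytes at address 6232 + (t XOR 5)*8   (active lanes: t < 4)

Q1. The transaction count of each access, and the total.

A1: 1 transaction
A2: 2 transactions

Answer: 1,2; total 3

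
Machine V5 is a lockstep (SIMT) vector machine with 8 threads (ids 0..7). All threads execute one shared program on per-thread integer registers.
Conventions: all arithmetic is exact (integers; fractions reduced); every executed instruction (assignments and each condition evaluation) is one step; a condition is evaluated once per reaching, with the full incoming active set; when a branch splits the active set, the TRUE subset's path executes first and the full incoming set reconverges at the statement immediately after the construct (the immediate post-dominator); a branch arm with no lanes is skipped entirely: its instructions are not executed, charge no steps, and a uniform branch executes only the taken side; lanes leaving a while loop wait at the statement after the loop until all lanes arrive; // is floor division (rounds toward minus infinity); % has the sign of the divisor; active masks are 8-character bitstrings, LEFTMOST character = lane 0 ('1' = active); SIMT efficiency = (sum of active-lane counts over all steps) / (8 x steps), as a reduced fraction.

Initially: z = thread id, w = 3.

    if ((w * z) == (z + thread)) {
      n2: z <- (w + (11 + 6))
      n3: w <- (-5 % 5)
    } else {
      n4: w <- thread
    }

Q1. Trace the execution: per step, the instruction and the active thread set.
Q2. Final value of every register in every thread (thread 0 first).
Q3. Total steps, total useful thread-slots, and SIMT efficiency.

step 0: eval ((w * z) == (z + thread)) 11111111
step 1: z <- (w + (11 + 6))          10000000
step 2: w <- (-5 % 5)                10000000
step 3: w <- thread                  01111111

Answer: 4 steps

z: 20,1,2,3,4,5,6,7
w: 0,1,2,3,4,5,6,7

steps = 4; useful = 17; efficiency = 17/32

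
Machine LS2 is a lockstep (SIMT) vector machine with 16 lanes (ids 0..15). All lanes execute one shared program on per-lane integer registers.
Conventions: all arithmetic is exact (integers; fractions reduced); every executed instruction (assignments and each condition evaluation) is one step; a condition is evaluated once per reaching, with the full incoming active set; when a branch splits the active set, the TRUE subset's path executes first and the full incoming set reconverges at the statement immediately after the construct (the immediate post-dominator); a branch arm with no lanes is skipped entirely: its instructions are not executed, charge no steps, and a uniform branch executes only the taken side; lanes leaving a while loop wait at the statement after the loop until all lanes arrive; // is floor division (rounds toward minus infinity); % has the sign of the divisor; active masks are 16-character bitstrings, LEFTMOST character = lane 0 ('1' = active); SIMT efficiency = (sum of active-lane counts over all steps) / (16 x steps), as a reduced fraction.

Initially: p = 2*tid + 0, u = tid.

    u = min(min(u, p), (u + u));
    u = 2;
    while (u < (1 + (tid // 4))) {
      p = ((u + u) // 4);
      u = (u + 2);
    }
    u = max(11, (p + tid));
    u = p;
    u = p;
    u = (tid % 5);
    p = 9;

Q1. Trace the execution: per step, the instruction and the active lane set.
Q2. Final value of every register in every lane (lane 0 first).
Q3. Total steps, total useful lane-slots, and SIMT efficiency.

step 0: u <- min(min(u, p), (u + u)) 1111111111111111
step 1: u <- 2                       1111111111111111
step 2: eval (u < (1 + (tid // 4)))  1111111111111111
step 3: p <- ((u + u) // 4)          0000000011111111
step 4: u <- (u + 2)                 0000000011111111
step 5: eval (u < (1 + (tid // 4)))  0000000011111111
step 6: u <- max(11, (p + tid))      1111111111111111
step 7: u <- p                       1111111111111111
step 8: u <- p                       1111111111111111
step 9: u <- (tid % 5)               1111111111111111
step 10: p <- 9                       1111111111111111

Answer: 11 steps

p: 9,9,9,9,9,9,9,9,9,9,9,9,9,9,9,9
u: 0,1,2,3,4,0,1,2,3,4,0,1,2,3,4,0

steps = 11; useful = 152; efficiency = 152/176 = 19/22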